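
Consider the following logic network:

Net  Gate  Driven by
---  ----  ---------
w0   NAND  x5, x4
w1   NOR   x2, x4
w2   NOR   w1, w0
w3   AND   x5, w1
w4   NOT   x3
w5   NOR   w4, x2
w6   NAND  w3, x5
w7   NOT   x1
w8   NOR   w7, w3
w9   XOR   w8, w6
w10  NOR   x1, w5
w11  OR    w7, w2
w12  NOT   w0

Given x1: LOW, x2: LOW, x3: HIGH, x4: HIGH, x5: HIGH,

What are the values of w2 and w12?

w2 = HIGH, w12 = HIGH

w0 = x5 NAND x4 = HIGH NAND HIGH = LOW
w1 = x2 NOR x4 = LOW NOR HIGH = LOW
w2 = w1 NOR w0 = LOW NOR LOW = HIGH
w12 = NOT w0 = NOT LOW = HIGH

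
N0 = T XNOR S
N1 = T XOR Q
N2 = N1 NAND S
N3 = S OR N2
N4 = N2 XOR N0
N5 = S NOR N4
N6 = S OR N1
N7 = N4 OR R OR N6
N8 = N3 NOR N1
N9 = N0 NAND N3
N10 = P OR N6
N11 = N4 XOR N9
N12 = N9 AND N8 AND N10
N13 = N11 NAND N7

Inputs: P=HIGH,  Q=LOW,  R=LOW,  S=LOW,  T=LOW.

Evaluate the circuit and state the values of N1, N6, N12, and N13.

N1 = LOW  N6 = LOW  N12 = LOW  N13 = HIGH

N0 = T XNOR S = LOW XNOR LOW = HIGH
N1 = T XOR Q = LOW XOR LOW = LOW
N2 = N1 NAND S = LOW NAND LOW = HIGH
N3 = S OR N2 = LOW OR HIGH = HIGH
N4 = N2 XOR N0 = HIGH XOR HIGH = LOW
N6 = S OR N1 = LOW OR LOW = LOW
N7 = N4 OR R OR N6 = LOW OR LOW OR LOW = LOW
N8 = N3 NOR N1 = HIGH NOR LOW = LOW
N9 = N0 NAND N3 = HIGH NAND HIGH = LOW
N10 = P OR N6 = HIGH OR LOW = HIGH
N11 = N4 XOR N9 = LOW XOR LOW = LOW
N12 = N9 AND N8 AND N10 = LOW AND LOW AND HIGH = LOW
N13 = N11 NAND N7 = LOW NAND LOW = HIGH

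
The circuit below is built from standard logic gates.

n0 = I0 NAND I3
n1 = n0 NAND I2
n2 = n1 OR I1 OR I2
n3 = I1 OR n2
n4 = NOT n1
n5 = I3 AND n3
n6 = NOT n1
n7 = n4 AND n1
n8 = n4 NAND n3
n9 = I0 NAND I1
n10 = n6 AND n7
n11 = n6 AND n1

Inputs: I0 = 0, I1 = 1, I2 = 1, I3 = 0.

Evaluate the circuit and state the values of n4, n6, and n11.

n0 = I0 NAND I3 = 0 NAND 0 = 1
n1 = n0 NAND I2 = 1 NAND 1 = 0
n4 = NOT n1 = NOT 0 = 1
n6 = NOT n1 = NOT 0 = 1
n11 = n6 AND n1 = 1 AND 0 = 0

n4 = 1, n6 = 1, n11 = 0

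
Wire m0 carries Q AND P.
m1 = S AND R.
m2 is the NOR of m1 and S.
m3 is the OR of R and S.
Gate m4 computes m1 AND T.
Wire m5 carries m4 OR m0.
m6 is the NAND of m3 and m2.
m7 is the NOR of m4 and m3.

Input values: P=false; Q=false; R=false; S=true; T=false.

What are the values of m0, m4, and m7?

m0 = Q AND P = false AND false = false
m1 = S AND R = true AND false = false
m3 = R OR S = false OR true = true
m4 = m1 AND T = false AND false = false
m7 = m4 NOR m3 = false NOR true = false

m0 = false; m4 = false; m7 = false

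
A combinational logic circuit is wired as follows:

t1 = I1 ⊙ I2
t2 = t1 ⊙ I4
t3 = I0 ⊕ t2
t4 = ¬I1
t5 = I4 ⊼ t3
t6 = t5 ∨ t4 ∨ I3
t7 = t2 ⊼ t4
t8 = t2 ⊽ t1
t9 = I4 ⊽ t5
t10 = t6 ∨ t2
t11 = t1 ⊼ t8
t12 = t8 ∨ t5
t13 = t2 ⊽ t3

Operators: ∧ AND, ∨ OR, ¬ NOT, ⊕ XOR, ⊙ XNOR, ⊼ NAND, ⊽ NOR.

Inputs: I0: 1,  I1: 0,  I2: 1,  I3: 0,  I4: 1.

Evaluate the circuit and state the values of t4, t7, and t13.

t4 = 1; t7 = 1; t13 = 0

t1 = I1 XNOR I2 = 0 XNOR 1 = 0
t2 = t1 XNOR I4 = 0 XNOR 1 = 0
t3 = I0 XOR t2 = 1 XOR 0 = 1
t4 = NOT I1 = NOT 0 = 1
t7 = t2 NAND t4 = 0 NAND 1 = 1
t13 = t2 NOR t3 = 0 NOR 1 = 0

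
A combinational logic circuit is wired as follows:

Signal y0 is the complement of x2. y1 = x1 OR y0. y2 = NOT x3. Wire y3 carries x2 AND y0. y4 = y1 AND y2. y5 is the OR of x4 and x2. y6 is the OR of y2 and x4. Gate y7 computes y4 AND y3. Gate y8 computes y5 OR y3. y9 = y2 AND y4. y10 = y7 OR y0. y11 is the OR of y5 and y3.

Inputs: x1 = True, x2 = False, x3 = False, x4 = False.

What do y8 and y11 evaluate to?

y0 = NOT x2 = NOT False = True
y3 = x2 AND y0 = False AND True = False
y5 = x4 OR x2 = False OR False = False
y8 = y5 OR y3 = False OR False = False
y11 = y5 OR y3 = False OR False = False

y8 = False, y11 = False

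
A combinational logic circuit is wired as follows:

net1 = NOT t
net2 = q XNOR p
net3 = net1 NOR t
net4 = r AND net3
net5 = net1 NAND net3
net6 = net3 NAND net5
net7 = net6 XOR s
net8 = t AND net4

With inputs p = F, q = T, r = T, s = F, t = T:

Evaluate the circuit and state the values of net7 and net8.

net7 = T  net8 = F

net1 = NOT t = NOT T = F
net3 = net1 NOR t = F NOR T = F
net4 = r AND net3 = T AND F = F
net5 = net1 NAND net3 = F NAND F = T
net6 = net3 NAND net5 = F NAND T = T
net7 = net6 XOR s = T XOR F = T
net8 = t AND net4 = T AND F = F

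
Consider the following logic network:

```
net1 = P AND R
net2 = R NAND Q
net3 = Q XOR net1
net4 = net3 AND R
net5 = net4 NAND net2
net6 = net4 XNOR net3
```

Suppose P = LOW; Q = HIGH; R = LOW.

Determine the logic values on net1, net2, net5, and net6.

net1 = LOW, net2 = HIGH, net5 = HIGH, net6 = LOW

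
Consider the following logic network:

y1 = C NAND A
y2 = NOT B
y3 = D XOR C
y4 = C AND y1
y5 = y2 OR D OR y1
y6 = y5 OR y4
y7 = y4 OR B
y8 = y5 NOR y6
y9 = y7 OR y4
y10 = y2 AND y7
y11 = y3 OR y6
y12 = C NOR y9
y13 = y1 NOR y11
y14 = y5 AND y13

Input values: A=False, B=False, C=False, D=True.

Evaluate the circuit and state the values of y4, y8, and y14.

y4 = False, y8 = False, y14 = False

y1 = C NAND A = False NAND False = True
y2 = NOT B = NOT False = True
y3 = D XOR C = True XOR False = True
y4 = C AND y1 = False AND True = False
y5 = y2 OR D OR y1 = True OR True OR True = True
y6 = y5 OR y4 = True OR False = True
y8 = y5 NOR y6 = True NOR True = False
y11 = y3 OR y6 = True OR True = True
y13 = y1 NOR y11 = True NOR True = False
y14 = y5 AND y13 = True AND False = False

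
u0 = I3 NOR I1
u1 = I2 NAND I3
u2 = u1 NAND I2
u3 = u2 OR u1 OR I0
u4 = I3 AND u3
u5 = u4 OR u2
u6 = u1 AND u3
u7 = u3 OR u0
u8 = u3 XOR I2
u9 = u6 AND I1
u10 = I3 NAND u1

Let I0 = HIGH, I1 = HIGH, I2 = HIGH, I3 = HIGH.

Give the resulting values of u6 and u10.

u6 = LOW; u10 = HIGH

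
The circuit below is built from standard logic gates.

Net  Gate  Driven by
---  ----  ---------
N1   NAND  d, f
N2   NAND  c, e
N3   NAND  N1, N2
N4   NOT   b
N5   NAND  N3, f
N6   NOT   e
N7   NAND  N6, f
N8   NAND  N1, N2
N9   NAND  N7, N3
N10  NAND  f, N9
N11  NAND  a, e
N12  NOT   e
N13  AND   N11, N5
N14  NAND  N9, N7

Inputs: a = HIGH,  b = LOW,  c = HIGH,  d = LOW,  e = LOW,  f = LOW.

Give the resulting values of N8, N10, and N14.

N1 = d NAND f = LOW NAND LOW = HIGH
N2 = c NAND e = HIGH NAND LOW = HIGH
N3 = N1 NAND N2 = HIGH NAND HIGH = LOW
N6 = NOT e = NOT LOW = HIGH
N7 = N6 NAND f = HIGH NAND LOW = HIGH
N8 = N1 NAND N2 = HIGH NAND HIGH = LOW
N9 = N7 NAND N3 = HIGH NAND LOW = HIGH
N10 = f NAND N9 = LOW NAND HIGH = HIGH
N14 = N9 NAND N7 = HIGH NAND HIGH = LOW

N8 = LOW, N10 = HIGH, N14 = LOW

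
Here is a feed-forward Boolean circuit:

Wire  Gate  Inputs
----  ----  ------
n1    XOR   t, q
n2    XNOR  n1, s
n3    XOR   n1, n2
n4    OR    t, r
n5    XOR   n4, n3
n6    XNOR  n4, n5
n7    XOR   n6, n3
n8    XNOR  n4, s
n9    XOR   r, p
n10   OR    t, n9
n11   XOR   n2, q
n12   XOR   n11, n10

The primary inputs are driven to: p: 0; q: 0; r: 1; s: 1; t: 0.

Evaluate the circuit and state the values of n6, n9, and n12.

n1 = t XOR q = 0 XOR 0 = 0
n2 = n1 XNOR s = 0 XNOR 1 = 0
n3 = n1 XOR n2 = 0 XOR 0 = 0
n4 = t OR r = 0 OR 1 = 1
n5 = n4 XOR n3 = 1 XOR 0 = 1
n6 = n4 XNOR n5 = 1 XNOR 1 = 1
n9 = r XOR p = 1 XOR 0 = 1
n10 = t OR n9 = 0 OR 1 = 1
n11 = n2 XOR q = 0 XOR 0 = 0
n12 = n11 XOR n10 = 0 XOR 1 = 1

n6 = 1, n9 = 1, n12 = 1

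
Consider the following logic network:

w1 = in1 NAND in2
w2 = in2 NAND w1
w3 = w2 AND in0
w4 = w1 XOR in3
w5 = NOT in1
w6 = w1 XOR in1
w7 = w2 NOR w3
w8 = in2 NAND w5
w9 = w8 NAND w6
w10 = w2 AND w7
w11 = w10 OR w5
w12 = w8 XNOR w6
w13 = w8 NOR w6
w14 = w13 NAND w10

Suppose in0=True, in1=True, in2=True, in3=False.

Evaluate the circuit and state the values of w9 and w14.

w1 = in1 NAND in2 = True NAND True = False
w2 = in2 NAND w1 = True NAND False = True
w3 = w2 AND in0 = True AND True = True
w5 = NOT in1 = NOT True = False
w6 = w1 XOR in1 = False XOR True = True
w7 = w2 NOR w3 = True NOR True = False
w8 = in2 NAND w5 = True NAND False = True
w9 = w8 NAND w6 = True NAND True = False
w10 = w2 AND w7 = True AND False = False
w13 = w8 NOR w6 = True NOR True = False
w14 = w13 NAND w10 = False NAND False = True

w9 = False; w14 = True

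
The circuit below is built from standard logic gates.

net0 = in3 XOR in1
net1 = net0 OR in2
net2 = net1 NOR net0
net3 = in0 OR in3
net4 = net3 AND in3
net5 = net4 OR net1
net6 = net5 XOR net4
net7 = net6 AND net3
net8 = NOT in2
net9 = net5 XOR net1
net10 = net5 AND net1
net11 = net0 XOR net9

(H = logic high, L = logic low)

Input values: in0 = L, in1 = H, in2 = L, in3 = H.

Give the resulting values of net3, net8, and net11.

net3 = H; net8 = H; net11 = H

net0 = in3 XOR in1 = H XOR H = L
net1 = net0 OR in2 = L OR L = L
net3 = in0 OR in3 = L OR H = H
net4 = net3 AND in3 = H AND H = H
net5 = net4 OR net1 = H OR L = H
net8 = NOT in2 = NOT L = H
net9 = net5 XOR net1 = H XOR L = H
net11 = net0 XOR net9 = L XOR H = H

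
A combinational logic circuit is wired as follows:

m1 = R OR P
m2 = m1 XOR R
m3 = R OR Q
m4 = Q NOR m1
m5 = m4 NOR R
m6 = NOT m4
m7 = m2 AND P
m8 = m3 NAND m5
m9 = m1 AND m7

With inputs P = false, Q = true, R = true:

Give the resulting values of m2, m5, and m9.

m1 = R OR P = true OR false = true
m2 = m1 XOR R = true XOR true = false
m4 = Q NOR m1 = true NOR true = false
m5 = m4 NOR R = false NOR true = false
m7 = m2 AND P = false AND false = false
m9 = m1 AND m7 = true AND false = false

m2 = false, m5 = false, m9 = false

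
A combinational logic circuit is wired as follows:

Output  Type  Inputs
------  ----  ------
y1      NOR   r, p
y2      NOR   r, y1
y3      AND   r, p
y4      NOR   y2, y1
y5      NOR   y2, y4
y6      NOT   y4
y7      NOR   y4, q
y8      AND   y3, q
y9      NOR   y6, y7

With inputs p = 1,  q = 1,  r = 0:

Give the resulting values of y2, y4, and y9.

y2 = 1, y4 = 0, y9 = 0

y1 = r NOR p = 0 NOR 1 = 0
y2 = r NOR y1 = 0 NOR 0 = 1
y4 = y2 NOR y1 = 1 NOR 0 = 0
y6 = NOT y4 = NOT 0 = 1
y7 = y4 NOR q = 0 NOR 1 = 0
y9 = y6 NOR y7 = 1 NOR 0 = 0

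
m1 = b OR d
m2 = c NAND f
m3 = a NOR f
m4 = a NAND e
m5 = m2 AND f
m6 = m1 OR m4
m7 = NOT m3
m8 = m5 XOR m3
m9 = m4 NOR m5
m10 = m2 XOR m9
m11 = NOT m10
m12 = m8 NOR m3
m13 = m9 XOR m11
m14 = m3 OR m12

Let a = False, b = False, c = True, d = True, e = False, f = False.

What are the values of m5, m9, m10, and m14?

m5 = False; m9 = False; m10 = True; m14 = True

m2 = c NAND f = True NAND False = True
m3 = a NOR f = False NOR False = True
m4 = a NAND e = False NAND False = True
m5 = m2 AND f = True AND False = False
m8 = m5 XOR m3 = False XOR True = True
m9 = m4 NOR m5 = True NOR False = False
m10 = m2 XOR m9 = True XOR False = True
m12 = m8 NOR m3 = True NOR True = False
m14 = m3 OR m12 = True OR False = True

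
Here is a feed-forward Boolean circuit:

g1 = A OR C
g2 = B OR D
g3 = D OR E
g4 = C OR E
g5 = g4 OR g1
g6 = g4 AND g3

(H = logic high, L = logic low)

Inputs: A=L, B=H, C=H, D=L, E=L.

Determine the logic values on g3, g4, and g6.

g3 = L  g4 = H  g6 = L

g3 = D OR E = L OR L = L
g4 = C OR E = H OR L = H
g6 = g4 AND g3 = H AND L = L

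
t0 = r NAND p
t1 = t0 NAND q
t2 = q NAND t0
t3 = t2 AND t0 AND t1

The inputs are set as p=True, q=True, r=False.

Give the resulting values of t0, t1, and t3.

t0 = r NAND p = False NAND True = True
t1 = t0 NAND q = True NAND True = False
t2 = q NAND t0 = True NAND True = False
t3 = t2 AND t0 AND t1 = False AND True AND False = False

t0 = True  t1 = False  t3 = False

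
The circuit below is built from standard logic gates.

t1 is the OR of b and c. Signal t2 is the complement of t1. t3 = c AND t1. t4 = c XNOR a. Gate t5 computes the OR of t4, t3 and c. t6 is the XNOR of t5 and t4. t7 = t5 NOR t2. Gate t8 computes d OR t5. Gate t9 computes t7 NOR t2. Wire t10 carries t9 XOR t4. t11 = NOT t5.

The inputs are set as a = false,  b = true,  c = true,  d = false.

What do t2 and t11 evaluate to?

t1 = b OR c = true OR true = true
t2 = NOT t1 = NOT true = false
t3 = c AND t1 = true AND true = true
t4 = c XNOR a = true XNOR false = false
t5 = t4 OR t3 OR c = false OR true OR true = true
t11 = NOT t5 = NOT true = false

t2 = false, t11 = false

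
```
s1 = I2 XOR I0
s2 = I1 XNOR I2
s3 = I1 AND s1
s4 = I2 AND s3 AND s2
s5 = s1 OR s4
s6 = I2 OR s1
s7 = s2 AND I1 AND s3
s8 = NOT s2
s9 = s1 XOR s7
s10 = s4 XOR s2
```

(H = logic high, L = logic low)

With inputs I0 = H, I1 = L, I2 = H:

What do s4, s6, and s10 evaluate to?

s4 = L; s6 = H; s10 = L

s1 = I2 XOR I0 = H XOR H = L
s2 = I1 XNOR I2 = L XNOR H = L
s3 = I1 AND s1 = L AND L = L
s4 = I2 AND s3 AND s2 = H AND L AND L = L
s6 = I2 OR s1 = H OR L = H
s10 = s4 XOR s2 = L XOR L = L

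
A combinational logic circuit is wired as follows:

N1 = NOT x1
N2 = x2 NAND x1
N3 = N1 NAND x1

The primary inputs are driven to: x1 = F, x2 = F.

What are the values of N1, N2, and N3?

N1 = NOT x1 = NOT F = T
N2 = x2 NAND x1 = F NAND F = T
N3 = N1 NAND x1 = T NAND F = T

N1 = T  N2 = T  N3 = T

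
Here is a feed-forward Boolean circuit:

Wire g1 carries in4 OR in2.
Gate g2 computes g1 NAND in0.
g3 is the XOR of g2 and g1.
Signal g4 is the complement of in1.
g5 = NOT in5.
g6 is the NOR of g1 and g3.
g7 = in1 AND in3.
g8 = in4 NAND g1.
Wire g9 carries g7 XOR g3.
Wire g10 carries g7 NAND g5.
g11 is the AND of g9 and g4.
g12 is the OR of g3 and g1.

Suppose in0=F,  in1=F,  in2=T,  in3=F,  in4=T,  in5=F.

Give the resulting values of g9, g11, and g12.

g9 = F, g11 = F, g12 = T

g1 = in4 OR in2 = T OR T = T
g2 = g1 NAND in0 = T NAND F = T
g3 = g2 XOR g1 = T XOR T = F
g4 = NOT in1 = NOT F = T
g7 = in1 AND in3 = F AND F = F
g9 = g7 XOR g3 = F XOR F = F
g11 = g9 AND g4 = F AND T = F
g12 = g3 OR g1 = F OR T = T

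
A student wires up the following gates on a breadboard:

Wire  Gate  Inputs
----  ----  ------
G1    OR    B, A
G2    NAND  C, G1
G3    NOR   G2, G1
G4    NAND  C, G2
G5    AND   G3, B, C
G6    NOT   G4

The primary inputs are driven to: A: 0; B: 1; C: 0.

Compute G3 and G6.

G3 = 0, G6 = 0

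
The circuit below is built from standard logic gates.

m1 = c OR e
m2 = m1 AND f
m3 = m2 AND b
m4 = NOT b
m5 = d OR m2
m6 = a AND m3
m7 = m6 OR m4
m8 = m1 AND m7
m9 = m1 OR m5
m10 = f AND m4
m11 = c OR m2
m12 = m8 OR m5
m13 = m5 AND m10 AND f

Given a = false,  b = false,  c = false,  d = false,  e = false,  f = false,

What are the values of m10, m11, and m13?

m10 = false; m11 = false; m13 = false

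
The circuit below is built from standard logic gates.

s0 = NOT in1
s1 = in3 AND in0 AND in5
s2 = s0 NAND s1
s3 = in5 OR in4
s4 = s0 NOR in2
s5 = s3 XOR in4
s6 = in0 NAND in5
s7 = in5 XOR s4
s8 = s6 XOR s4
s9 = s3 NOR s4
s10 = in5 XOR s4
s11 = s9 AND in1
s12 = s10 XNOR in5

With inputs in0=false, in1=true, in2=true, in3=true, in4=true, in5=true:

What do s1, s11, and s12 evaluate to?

s1 = false; s11 = false; s12 = true

s0 = NOT in1 = NOT true = false
s1 = in3 AND in0 AND in5 = true AND false AND true = false
s3 = in5 OR in4 = true OR true = true
s4 = s0 NOR in2 = false NOR true = false
s9 = s3 NOR s4 = true NOR false = false
s10 = in5 XOR s4 = true XOR false = true
s11 = s9 AND in1 = false AND true = false
s12 = s10 XNOR in5 = true XNOR true = true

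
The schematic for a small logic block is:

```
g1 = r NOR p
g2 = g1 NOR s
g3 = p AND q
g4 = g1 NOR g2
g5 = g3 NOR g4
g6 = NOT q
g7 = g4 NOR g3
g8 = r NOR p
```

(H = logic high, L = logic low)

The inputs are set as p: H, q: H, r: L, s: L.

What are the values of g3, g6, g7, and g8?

g3 = H, g6 = L, g7 = L, g8 = L

g1 = r NOR p = L NOR H = L
g2 = g1 NOR s = L NOR L = H
g3 = p AND q = H AND H = H
g4 = g1 NOR g2 = L NOR H = L
g6 = NOT q = NOT H = L
g7 = g4 NOR g3 = L NOR H = L
g8 = r NOR p = L NOR H = L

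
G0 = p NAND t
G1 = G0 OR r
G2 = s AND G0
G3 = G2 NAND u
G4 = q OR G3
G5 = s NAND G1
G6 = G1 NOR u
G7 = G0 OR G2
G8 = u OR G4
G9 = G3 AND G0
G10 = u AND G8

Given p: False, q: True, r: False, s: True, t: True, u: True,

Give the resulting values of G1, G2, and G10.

G0 = p NAND t = False NAND True = True
G1 = G0 OR r = True OR False = True
G2 = s AND G0 = True AND True = True
G3 = G2 NAND u = True NAND True = False
G4 = q OR G3 = True OR False = True
G8 = u OR G4 = True OR True = True
G10 = u AND G8 = True AND True = True

G1 = True, G2 = True, G10 = True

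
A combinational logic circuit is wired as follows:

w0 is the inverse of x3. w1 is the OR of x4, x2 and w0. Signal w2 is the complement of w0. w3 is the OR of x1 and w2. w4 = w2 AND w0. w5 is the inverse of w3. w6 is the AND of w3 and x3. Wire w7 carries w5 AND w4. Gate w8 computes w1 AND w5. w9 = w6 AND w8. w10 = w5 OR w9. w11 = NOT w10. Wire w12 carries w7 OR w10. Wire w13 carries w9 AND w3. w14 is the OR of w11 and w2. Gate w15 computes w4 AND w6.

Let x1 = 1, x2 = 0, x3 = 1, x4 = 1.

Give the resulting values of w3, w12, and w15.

w0 = NOT x3 = NOT 1 = 0
w1 = x4 OR x2 OR w0 = 1 OR 0 OR 0 = 1
w2 = NOT w0 = NOT 0 = 1
w3 = x1 OR w2 = 1 OR 1 = 1
w4 = w2 AND w0 = 1 AND 0 = 0
w5 = NOT w3 = NOT 1 = 0
w6 = w3 AND x3 = 1 AND 1 = 1
w7 = w5 AND w4 = 0 AND 0 = 0
w8 = w1 AND w5 = 1 AND 0 = 0
w9 = w6 AND w8 = 1 AND 0 = 0
w10 = w5 OR w9 = 0 OR 0 = 0
w12 = w7 OR w10 = 0 OR 0 = 0
w15 = w4 AND w6 = 0 AND 1 = 0

w3 = 1, w12 = 0, w15 = 0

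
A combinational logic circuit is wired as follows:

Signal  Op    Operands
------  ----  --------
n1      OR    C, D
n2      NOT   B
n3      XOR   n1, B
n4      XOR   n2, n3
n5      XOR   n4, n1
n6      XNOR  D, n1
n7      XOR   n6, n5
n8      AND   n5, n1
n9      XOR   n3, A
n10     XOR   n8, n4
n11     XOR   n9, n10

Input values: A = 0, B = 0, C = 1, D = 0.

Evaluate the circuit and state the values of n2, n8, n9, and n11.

n2 = 1; n8 = 1; n9 = 1; n11 = 0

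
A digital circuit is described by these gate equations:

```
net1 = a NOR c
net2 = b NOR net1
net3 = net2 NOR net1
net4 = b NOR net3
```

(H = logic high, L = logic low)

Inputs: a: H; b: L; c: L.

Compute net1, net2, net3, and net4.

net1 = L, net2 = H, net3 = L, net4 = H

net1 = a NOR c = H NOR L = L
net2 = b NOR net1 = L NOR L = H
net3 = net2 NOR net1 = H NOR L = L
net4 = b NOR net3 = L NOR L = H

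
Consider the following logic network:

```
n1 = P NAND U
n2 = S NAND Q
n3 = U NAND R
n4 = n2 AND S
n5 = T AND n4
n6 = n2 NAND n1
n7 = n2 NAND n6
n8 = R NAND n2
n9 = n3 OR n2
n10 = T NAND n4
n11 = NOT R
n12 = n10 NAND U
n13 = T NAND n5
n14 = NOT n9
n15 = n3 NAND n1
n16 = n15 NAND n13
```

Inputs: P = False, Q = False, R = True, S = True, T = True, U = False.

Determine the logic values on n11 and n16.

n11 = False  n16 = True

n1 = P NAND U = False NAND False = True
n2 = S NAND Q = True NAND False = True
n3 = U NAND R = False NAND True = True
n4 = n2 AND S = True AND True = True
n5 = T AND n4 = True AND True = True
n11 = NOT R = NOT True = False
n13 = T NAND n5 = True NAND True = False
n15 = n3 NAND n1 = True NAND True = False
n16 = n15 NAND n13 = False NAND False = True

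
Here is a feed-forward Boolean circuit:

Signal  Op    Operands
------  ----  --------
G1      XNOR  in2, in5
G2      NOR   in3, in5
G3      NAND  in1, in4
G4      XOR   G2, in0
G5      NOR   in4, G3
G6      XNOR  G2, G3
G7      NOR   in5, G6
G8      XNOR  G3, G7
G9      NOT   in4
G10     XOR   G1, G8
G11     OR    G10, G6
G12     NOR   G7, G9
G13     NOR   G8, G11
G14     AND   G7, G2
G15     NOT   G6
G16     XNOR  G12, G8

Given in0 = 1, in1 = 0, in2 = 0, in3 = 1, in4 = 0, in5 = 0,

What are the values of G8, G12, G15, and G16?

G8 = 1, G12 = 0, G15 = 1, G16 = 0

G2 = in3 NOR in5 = 1 NOR 0 = 0
G3 = in1 NAND in4 = 0 NAND 0 = 1
G6 = G2 XNOR G3 = 0 XNOR 1 = 0
G7 = in5 NOR G6 = 0 NOR 0 = 1
G8 = G3 XNOR G7 = 1 XNOR 1 = 1
G9 = NOT in4 = NOT 0 = 1
G12 = G7 NOR G9 = 1 NOR 1 = 0
G15 = NOT G6 = NOT 0 = 1
G16 = G12 XNOR G8 = 0 XNOR 1 = 0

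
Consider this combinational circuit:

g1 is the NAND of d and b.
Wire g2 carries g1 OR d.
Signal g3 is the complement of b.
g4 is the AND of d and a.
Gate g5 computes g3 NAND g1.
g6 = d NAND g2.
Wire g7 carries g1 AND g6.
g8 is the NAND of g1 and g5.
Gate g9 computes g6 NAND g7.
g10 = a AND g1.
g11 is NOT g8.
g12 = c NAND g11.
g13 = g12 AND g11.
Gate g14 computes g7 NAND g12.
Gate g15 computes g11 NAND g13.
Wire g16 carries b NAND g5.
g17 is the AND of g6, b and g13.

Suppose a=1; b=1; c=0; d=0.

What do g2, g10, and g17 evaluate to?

g2 = 1  g10 = 1  g17 = 1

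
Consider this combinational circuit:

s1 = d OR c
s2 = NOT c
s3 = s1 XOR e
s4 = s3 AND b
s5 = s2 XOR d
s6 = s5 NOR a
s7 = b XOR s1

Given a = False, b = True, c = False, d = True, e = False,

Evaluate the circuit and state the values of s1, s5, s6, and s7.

s1 = True; s5 = False; s6 = True; s7 = False

s1 = d OR c = True OR False = True
s2 = NOT c = NOT False = True
s5 = s2 XOR d = True XOR True = False
s6 = s5 NOR a = False NOR False = True
s7 = b XOR s1 = True XOR True = False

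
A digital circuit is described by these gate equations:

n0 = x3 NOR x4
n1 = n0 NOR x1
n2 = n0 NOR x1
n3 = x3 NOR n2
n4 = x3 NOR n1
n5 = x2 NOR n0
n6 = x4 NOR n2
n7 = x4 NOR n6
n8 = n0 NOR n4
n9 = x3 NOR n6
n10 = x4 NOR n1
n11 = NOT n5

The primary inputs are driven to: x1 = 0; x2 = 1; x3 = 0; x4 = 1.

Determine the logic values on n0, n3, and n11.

n0 = 0, n3 = 0, n11 = 1

n0 = x3 NOR x4 = 0 NOR 1 = 0
n2 = n0 NOR x1 = 0 NOR 0 = 1
n3 = x3 NOR n2 = 0 NOR 1 = 0
n5 = x2 NOR n0 = 1 NOR 0 = 0
n11 = NOT n5 = NOT 0 = 1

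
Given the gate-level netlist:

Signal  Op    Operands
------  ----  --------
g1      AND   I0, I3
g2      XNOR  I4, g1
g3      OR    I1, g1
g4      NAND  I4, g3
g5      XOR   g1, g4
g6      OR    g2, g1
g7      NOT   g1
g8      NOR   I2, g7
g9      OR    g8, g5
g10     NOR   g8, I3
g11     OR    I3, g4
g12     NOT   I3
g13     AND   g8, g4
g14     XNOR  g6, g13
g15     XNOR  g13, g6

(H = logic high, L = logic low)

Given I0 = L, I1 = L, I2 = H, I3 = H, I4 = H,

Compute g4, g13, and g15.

g4 = H  g13 = L  g15 = H

g1 = I0 AND I3 = L AND H = L
g2 = I4 XNOR g1 = H XNOR L = L
g3 = I1 OR g1 = L OR L = L
g4 = I4 NAND g3 = H NAND L = H
g6 = g2 OR g1 = L OR L = L
g7 = NOT g1 = NOT L = H
g8 = I2 NOR g7 = H NOR H = L
g13 = g8 AND g4 = L AND H = L
g15 = g13 XNOR g6 = L XNOR L = H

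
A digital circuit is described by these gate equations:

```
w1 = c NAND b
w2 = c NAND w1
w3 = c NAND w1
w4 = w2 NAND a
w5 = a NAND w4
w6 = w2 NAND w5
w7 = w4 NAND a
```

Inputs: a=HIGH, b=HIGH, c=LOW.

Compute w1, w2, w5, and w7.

w1 = HIGH  w2 = HIGH  w5 = HIGH  w7 = HIGH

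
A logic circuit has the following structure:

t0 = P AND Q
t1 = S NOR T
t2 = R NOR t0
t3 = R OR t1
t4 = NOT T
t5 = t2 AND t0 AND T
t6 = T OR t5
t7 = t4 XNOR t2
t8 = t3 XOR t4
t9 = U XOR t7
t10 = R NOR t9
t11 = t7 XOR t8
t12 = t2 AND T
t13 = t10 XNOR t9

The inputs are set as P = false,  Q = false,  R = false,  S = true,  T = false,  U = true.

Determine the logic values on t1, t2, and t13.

t1 = false, t2 = true, t13 = false

t0 = P AND Q = false AND false = false
t1 = S NOR T = true NOR false = false
t2 = R NOR t0 = false NOR false = true
t4 = NOT T = NOT false = true
t7 = t4 XNOR t2 = true XNOR true = true
t9 = U XOR t7 = true XOR true = false
t10 = R NOR t9 = false NOR false = true
t13 = t10 XNOR t9 = true XNOR false = false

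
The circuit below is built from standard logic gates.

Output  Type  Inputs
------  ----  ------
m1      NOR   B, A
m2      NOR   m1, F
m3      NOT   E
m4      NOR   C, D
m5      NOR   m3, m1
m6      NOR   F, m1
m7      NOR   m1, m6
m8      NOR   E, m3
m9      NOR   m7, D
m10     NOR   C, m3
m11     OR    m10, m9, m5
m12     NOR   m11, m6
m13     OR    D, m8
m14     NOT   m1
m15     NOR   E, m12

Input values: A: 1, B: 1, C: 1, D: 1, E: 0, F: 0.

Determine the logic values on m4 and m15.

m4 = 0; m15 = 1

m1 = B NOR A = 1 NOR 1 = 0
m3 = NOT E = NOT 0 = 1
m4 = C NOR D = 1 NOR 1 = 0
m5 = m3 NOR m1 = 1 NOR 0 = 0
m6 = F NOR m1 = 0 NOR 0 = 1
m7 = m1 NOR m6 = 0 NOR 1 = 0
m9 = m7 NOR D = 0 NOR 1 = 0
m10 = C NOR m3 = 1 NOR 1 = 0
m11 = m10 OR m9 OR m5 = 0 OR 0 OR 0 = 0
m12 = m11 NOR m6 = 0 NOR 1 = 0
m15 = E NOR m12 = 0 NOR 0 = 1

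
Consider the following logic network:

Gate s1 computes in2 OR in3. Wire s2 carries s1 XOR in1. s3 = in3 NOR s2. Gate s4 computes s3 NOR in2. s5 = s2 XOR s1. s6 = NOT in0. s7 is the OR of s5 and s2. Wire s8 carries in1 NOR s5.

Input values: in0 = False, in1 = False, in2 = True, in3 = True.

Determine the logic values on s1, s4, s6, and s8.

s1 = in2 OR in3 = True OR True = True
s2 = s1 XOR in1 = True XOR False = True
s3 = in3 NOR s2 = True NOR True = False
s4 = s3 NOR in2 = False NOR True = False
s5 = s2 XOR s1 = True XOR True = False
s6 = NOT in0 = NOT False = True
s8 = in1 NOR s5 = False NOR False = True

s1 = True, s4 = False, s6 = True, s8 = True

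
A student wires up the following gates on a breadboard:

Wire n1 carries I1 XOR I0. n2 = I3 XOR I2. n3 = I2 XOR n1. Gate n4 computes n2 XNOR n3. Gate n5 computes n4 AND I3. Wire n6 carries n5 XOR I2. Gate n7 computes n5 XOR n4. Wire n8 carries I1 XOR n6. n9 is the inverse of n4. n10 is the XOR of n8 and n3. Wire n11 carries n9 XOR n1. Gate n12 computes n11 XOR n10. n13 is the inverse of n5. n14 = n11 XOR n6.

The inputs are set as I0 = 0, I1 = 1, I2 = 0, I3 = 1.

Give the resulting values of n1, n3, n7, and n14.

n1 = I1 XOR I0 = 1 XOR 0 = 1
n2 = I3 XOR I2 = 1 XOR 0 = 1
n3 = I2 XOR n1 = 0 XOR 1 = 1
n4 = n2 XNOR n3 = 1 XNOR 1 = 1
n5 = n4 AND I3 = 1 AND 1 = 1
n6 = n5 XOR I2 = 1 XOR 0 = 1
n7 = n5 XOR n4 = 1 XOR 1 = 0
n9 = NOT n4 = NOT 1 = 0
n11 = n9 XOR n1 = 0 XOR 1 = 1
n14 = n11 XOR n6 = 1 XOR 1 = 0

n1 = 1, n3 = 1, n7 = 0, n14 = 0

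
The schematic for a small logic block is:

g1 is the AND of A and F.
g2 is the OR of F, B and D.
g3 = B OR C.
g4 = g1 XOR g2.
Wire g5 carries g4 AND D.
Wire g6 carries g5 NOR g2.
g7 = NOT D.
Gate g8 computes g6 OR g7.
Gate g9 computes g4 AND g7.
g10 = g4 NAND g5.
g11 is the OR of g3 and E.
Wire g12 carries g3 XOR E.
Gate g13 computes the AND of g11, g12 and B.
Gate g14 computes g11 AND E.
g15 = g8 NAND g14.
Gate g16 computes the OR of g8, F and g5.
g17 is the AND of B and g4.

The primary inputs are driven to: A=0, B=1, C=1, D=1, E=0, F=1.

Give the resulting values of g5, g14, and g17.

g5 = 1, g14 = 0, g17 = 1

g1 = A AND F = 0 AND 1 = 0
g2 = F OR B OR D = 1 OR 1 OR 1 = 1
g3 = B OR C = 1 OR 1 = 1
g4 = g1 XOR g2 = 0 XOR 1 = 1
g5 = g4 AND D = 1 AND 1 = 1
g11 = g3 OR E = 1 OR 0 = 1
g14 = g11 AND E = 1 AND 0 = 0
g17 = B AND g4 = 1 AND 1 = 1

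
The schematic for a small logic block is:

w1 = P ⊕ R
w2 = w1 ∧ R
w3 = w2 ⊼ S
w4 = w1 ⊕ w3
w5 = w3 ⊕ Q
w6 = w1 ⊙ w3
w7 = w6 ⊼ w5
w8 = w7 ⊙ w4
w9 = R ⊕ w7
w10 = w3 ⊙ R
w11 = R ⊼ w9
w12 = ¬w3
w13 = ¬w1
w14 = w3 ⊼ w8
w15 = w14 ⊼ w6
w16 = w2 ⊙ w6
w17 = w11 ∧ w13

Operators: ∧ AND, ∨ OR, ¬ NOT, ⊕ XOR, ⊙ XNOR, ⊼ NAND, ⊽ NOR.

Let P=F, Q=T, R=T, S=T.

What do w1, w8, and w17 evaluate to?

w1 = P XOR R = F XOR T = T
w2 = w1 AND R = T AND T = T
w3 = w2 NAND S = T NAND T = F
w4 = w1 XOR w3 = T XOR F = T
w5 = w3 XOR Q = F XOR T = T
w6 = w1 XNOR w3 = T XNOR F = F
w7 = w6 NAND w5 = F NAND T = T
w8 = w7 XNOR w4 = T XNOR T = T
w9 = R XOR w7 = T XOR T = F
w11 = R NAND w9 = T NAND F = T
w13 = NOT w1 = NOT T = F
w17 = w11 AND w13 = T AND F = F

w1 = T  w8 = T  w17 = F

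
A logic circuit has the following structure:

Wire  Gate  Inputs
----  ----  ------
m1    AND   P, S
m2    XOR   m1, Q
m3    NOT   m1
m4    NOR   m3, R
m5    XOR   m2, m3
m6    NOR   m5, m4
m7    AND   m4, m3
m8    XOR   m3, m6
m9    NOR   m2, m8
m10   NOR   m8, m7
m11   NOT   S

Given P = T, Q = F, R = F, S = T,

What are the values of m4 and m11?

m4 = T  m11 = F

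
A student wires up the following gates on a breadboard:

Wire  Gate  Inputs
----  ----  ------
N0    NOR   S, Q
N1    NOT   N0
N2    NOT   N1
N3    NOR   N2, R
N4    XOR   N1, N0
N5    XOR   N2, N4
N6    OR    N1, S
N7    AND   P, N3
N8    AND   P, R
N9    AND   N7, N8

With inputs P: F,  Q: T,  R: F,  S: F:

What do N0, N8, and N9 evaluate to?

N0 = S NOR Q = F NOR T = F
N1 = NOT N0 = NOT F = T
N2 = NOT N1 = NOT T = F
N3 = N2 NOR R = F NOR F = T
N7 = P AND N3 = F AND T = F
N8 = P AND R = F AND F = F
N9 = N7 AND N8 = F AND F = F

N0 = F; N8 = F; N9 = F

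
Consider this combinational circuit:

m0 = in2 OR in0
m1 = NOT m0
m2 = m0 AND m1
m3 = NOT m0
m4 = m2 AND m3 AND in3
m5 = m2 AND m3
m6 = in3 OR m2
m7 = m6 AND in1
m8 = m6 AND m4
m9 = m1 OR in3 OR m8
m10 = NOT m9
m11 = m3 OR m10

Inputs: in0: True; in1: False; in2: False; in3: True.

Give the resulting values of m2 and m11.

m2 = False  m11 = False

m0 = in2 OR in0 = False OR True = True
m1 = NOT m0 = NOT True = False
m2 = m0 AND m1 = True AND False = False
m3 = NOT m0 = NOT True = False
m4 = m2 AND m3 AND in3 = False AND False AND True = False
m6 = in3 OR m2 = True OR False = True
m8 = m6 AND m4 = True AND False = False
m9 = m1 OR in3 OR m8 = False OR True OR False = True
m10 = NOT m9 = NOT True = False
m11 = m3 OR m10 = False OR False = False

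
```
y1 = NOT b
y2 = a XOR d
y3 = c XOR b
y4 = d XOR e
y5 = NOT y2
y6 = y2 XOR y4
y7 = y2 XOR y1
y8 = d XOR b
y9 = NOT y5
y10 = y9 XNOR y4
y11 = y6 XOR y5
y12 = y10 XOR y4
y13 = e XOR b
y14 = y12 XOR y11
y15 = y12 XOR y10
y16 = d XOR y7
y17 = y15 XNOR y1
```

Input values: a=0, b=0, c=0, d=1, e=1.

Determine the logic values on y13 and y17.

y1 = NOT b = NOT 0 = 1
y2 = a XOR d = 0 XOR 1 = 1
y4 = d XOR e = 1 XOR 1 = 0
y5 = NOT y2 = NOT 1 = 0
y9 = NOT y5 = NOT 0 = 1
y10 = y9 XNOR y4 = 1 XNOR 0 = 0
y12 = y10 XOR y4 = 0 XOR 0 = 0
y13 = e XOR b = 1 XOR 0 = 1
y15 = y12 XOR y10 = 0 XOR 0 = 0
y17 = y15 XNOR y1 = 0 XNOR 1 = 0

y13 = 1, y17 = 0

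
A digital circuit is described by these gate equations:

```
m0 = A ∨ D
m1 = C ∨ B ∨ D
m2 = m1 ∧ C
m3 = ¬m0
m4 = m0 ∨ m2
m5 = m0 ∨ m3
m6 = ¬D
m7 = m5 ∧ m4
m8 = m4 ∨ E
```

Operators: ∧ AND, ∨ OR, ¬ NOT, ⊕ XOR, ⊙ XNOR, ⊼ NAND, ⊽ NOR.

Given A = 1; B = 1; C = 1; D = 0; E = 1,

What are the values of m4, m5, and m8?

m0 = A OR D = 1 OR 0 = 1
m1 = C OR B OR D = 1 OR 1 OR 0 = 1
m2 = m1 AND C = 1 AND 1 = 1
m3 = NOT m0 = NOT 1 = 0
m4 = m0 OR m2 = 1 OR 1 = 1
m5 = m0 OR m3 = 1 OR 0 = 1
m8 = m4 OR E = 1 OR 1 = 1

m4 = 1, m5 = 1, m8 = 1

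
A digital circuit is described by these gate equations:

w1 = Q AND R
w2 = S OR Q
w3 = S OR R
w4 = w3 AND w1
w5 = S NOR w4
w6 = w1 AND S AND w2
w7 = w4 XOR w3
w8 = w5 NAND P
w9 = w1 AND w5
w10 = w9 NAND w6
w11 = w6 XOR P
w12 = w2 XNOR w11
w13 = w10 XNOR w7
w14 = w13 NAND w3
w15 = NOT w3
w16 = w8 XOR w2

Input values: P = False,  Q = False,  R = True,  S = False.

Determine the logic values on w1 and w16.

w1 = Q AND R = False AND True = False
w2 = S OR Q = False OR False = False
w3 = S OR R = False OR True = True
w4 = w3 AND w1 = True AND False = False
w5 = S NOR w4 = False NOR False = True
w8 = w5 NAND P = True NAND False = True
w16 = w8 XOR w2 = True XOR False = True

w1 = False, w16 = True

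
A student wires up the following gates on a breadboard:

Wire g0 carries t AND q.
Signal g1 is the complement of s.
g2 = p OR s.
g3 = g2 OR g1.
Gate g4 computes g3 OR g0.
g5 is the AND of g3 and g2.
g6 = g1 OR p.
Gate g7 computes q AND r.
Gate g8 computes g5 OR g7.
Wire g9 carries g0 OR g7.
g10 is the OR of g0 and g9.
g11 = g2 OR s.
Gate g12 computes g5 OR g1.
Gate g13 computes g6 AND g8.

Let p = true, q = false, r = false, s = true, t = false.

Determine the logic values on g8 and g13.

g1 = NOT s = NOT true = false
g2 = p OR s = true OR true = true
g3 = g2 OR g1 = true OR false = true
g5 = g3 AND g2 = true AND true = true
g6 = g1 OR p = false OR true = true
g7 = q AND r = false AND false = false
g8 = g5 OR g7 = true OR false = true
g13 = g6 AND g8 = true AND true = true

g8 = true, g13 = true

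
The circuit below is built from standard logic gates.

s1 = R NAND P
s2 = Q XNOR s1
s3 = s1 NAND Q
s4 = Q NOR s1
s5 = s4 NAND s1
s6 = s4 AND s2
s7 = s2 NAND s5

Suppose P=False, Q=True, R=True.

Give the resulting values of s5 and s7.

s5 = True, s7 = False

s1 = R NAND P = True NAND False = True
s2 = Q XNOR s1 = True XNOR True = True
s4 = Q NOR s1 = True NOR True = False
s5 = s4 NAND s1 = False NAND True = True
s7 = s2 NAND s5 = True NAND True = False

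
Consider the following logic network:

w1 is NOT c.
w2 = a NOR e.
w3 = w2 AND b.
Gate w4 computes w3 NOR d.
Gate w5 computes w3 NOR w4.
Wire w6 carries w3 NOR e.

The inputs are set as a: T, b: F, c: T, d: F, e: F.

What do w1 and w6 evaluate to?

w1 = NOT c = NOT T = F
w2 = a NOR e = T NOR F = F
w3 = w2 AND b = F AND F = F
w6 = w3 NOR e = F NOR F = T

w1 = F; w6 = T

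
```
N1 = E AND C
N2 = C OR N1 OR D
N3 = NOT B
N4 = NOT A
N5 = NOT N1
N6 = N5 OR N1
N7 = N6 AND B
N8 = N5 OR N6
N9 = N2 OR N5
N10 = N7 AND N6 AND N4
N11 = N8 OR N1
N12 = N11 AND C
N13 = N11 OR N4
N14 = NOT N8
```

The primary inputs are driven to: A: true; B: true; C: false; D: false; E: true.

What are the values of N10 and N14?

N10 = false, N14 = false

N1 = E AND C = true AND false = false
N4 = NOT A = NOT true = false
N5 = NOT N1 = NOT false = true
N6 = N5 OR N1 = true OR false = true
N7 = N6 AND B = true AND true = true
N8 = N5 OR N6 = true OR true = true
N10 = N7 AND N6 AND N4 = true AND true AND false = false
N14 = NOT N8 = NOT true = false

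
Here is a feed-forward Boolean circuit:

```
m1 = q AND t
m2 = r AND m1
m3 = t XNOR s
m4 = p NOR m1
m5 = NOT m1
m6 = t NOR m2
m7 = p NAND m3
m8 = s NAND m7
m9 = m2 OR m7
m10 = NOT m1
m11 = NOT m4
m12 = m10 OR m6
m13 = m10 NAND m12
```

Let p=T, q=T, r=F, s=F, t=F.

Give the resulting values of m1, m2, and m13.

m1 = F, m2 = F, m13 = F

m1 = q AND t = T AND F = F
m2 = r AND m1 = F AND F = F
m6 = t NOR m2 = F NOR F = T
m10 = NOT m1 = NOT F = T
m12 = m10 OR m6 = T OR T = T
m13 = m10 NAND m12 = T NAND T = F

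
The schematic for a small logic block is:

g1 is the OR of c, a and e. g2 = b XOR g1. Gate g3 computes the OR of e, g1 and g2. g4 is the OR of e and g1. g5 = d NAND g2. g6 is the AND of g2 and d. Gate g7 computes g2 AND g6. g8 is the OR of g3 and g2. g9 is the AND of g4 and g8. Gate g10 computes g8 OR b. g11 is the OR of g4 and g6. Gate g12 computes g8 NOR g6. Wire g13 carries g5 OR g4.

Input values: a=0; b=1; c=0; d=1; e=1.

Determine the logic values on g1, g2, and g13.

g1 = 1, g2 = 0, g13 = 1

g1 = c OR a OR e = 0 OR 0 OR 1 = 1
g2 = b XOR g1 = 1 XOR 1 = 0
g4 = e OR g1 = 1 OR 1 = 1
g5 = d NAND g2 = 1 NAND 0 = 1
g13 = g5 OR g4 = 1 OR 1 = 1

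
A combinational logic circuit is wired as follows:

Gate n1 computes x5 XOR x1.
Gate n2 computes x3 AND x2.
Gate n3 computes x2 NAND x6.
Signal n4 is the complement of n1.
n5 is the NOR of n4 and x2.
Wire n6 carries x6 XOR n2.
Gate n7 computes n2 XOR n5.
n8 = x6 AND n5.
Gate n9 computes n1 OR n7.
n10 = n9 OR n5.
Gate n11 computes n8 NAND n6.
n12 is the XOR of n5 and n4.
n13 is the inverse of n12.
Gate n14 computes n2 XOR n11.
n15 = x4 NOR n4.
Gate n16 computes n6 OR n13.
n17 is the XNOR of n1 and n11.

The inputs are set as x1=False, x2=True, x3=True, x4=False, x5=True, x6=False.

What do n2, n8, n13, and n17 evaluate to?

n1 = x5 XOR x1 = True XOR False = True
n2 = x3 AND x2 = True AND True = True
n4 = NOT n1 = NOT True = False
n5 = n4 NOR x2 = False NOR True = False
n6 = x6 XOR n2 = False XOR True = True
n8 = x6 AND n5 = False AND False = False
n11 = n8 NAND n6 = False NAND True = True
n12 = n5 XOR n4 = False XOR False = False
n13 = NOT n12 = NOT False = True
n17 = n1 XNOR n11 = True XNOR True = True

n2 = True, n8 = False, n13 = True, n17 = True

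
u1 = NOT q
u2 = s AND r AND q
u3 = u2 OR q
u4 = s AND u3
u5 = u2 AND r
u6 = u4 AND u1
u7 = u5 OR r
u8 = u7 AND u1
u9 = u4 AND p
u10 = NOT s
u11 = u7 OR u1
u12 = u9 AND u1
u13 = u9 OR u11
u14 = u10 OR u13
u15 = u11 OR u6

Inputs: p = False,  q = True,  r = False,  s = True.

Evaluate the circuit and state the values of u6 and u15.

u1 = NOT q = NOT True = False
u2 = s AND r AND q = True AND False AND True = False
u3 = u2 OR q = False OR True = True
u4 = s AND u3 = True AND True = True
u5 = u2 AND r = False AND False = False
u6 = u4 AND u1 = True AND False = False
u7 = u5 OR r = False OR False = False
u11 = u7 OR u1 = False OR False = False
u15 = u11 OR u6 = False OR False = False

u6 = False  u15 = False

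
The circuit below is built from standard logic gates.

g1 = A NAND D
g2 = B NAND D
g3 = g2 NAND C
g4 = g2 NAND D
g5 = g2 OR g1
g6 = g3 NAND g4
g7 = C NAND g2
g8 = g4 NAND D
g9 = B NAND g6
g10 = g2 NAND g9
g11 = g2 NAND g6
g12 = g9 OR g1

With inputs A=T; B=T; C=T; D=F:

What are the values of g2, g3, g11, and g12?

g2 = T, g3 = F, g11 = F, g12 = T

g1 = A NAND D = T NAND F = T
g2 = B NAND D = T NAND F = T
g3 = g2 NAND C = T NAND T = F
g4 = g2 NAND D = T NAND F = T
g6 = g3 NAND g4 = F NAND T = T
g9 = B NAND g6 = T NAND T = F
g11 = g2 NAND g6 = T NAND T = F
g12 = g9 OR g1 = F OR T = T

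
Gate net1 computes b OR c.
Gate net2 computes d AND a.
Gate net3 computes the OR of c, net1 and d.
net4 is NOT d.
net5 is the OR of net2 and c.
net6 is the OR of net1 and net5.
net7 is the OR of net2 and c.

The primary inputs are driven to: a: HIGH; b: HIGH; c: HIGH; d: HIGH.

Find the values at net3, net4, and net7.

net3 = HIGH; net4 = LOW; net7 = HIGH

net1 = b OR c = HIGH OR HIGH = HIGH
net2 = d AND a = HIGH AND HIGH = HIGH
net3 = c OR net1 OR d = HIGH OR HIGH OR HIGH = HIGH
net4 = NOT d = NOT HIGH = LOW
net7 = net2 OR c = HIGH OR HIGH = HIGH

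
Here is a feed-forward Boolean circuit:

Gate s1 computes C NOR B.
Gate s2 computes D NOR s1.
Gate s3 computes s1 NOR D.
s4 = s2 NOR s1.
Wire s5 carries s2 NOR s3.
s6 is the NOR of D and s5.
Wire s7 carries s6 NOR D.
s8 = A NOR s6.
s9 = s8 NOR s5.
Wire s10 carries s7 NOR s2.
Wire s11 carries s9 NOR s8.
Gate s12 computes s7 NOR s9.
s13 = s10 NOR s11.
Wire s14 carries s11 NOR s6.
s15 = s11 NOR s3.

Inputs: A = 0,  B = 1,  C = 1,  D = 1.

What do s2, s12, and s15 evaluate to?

s2 = 0, s12 = 1, s15 = 1

s1 = C NOR B = 1 NOR 1 = 0
s2 = D NOR s1 = 1 NOR 0 = 0
s3 = s1 NOR D = 0 NOR 1 = 0
s5 = s2 NOR s3 = 0 NOR 0 = 1
s6 = D NOR s5 = 1 NOR 1 = 0
s7 = s6 NOR D = 0 NOR 1 = 0
s8 = A NOR s6 = 0 NOR 0 = 1
s9 = s8 NOR s5 = 1 NOR 1 = 0
s11 = s9 NOR s8 = 0 NOR 1 = 0
s12 = s7 NOR s9 = 0 NOR 0 = 1
s15 = s11 NOR s3 = 0 NOR 0 = 1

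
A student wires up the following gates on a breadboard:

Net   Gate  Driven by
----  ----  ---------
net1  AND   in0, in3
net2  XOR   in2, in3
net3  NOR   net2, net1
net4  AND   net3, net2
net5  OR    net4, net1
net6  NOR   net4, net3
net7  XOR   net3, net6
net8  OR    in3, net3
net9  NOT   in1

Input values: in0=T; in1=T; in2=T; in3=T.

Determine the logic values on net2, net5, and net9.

net2 = F  net5 = T  net9 = F

net1 = in0 AND in3 = T AND T = T
net2 = in2 XOR in3 = T XOR T = F
net3 = net2 NOR net1 = F NOR T = F
net4 = net3 AND net2 = F AND F = F
net5 = net4 OR net1 = F OR T = T
net9 = NOT in1 = NOT T = F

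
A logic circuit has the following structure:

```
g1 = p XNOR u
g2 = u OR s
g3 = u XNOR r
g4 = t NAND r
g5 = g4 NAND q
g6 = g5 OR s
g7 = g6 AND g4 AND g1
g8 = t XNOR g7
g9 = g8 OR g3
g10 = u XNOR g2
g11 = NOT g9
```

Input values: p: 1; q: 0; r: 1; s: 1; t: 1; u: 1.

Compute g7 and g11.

g7 = 0, g11 = 0

g1 = p XNOR u = 1 XNOR 1 = 1
g3 = u XNOR r = 1 XNOR 1 = 1
g4 = t NAND r = 1 NAND 1 = 0
g5 = g4 NAND q = 0 NAND 0 = 1
g6 = g5 OR s = 1 OR 1 = 1
g7 = g6 AND g4 AND g1 = 1 AND 0 AND 1 = 0
g8 = t XNOR g7 = 1 XNOR 0 = 0
g9 = g8 OR g3 = 0 OR 1 = 1
g11 = NOT g9 = NOT 1 = 0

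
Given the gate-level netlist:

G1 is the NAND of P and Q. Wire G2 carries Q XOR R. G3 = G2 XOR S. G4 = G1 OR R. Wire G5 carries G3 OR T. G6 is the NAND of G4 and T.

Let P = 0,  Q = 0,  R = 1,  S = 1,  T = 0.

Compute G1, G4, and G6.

G1 = 1  G4 = 1  G6 = 1

G1 = P NAND Q = 0 NAND 0 = 1
G4 = G1 OR R = 1 OR 1 = 1
G6 = G4 NAND T = 1 NAND 0 = 1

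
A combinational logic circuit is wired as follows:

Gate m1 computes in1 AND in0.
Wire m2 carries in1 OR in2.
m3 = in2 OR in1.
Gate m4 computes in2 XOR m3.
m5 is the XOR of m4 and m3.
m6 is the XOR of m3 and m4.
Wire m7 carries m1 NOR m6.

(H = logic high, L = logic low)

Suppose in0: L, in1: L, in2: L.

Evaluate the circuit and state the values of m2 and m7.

m1 = in1 AND in0 = L AND L = L
m2 = in1 OR in2 = L OR L = L
m3 = in2 OR in1 = L OR L = L
m4 = in2 XOR m3 = L XOR L = L
m6 = m3 XOR m4 = L XOR L = L
m7 = m1 NOR m6 = L NOR L = H

m2 = L, m7 = H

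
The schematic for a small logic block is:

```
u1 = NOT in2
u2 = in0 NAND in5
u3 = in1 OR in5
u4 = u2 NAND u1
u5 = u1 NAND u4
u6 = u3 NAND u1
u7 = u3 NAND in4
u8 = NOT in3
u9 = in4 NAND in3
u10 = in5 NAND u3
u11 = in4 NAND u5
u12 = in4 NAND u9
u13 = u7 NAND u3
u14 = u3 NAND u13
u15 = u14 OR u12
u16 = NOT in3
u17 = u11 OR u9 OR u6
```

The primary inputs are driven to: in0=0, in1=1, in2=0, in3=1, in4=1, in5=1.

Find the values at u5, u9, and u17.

u5 = 1, u9 = 0, u17 = 0

u1 = NOT in2 = NOT 0 = 1
u2 = in0 NAND in5 = 0 NAND 1 = 1
u3 = in1 OR in5 = 1 OR 1 = 1
u4 = u2 NAND u1 = 1 NAND 1 = 0
u5 = u1 NAND u4 = 1 NAND 0 = 1
u6 = u3 NAND u1 = 1 NAND 1 = 0
u9 = in4 NAND in3 = 1 NAND 1 = 0
u11 = in4 NAND u5 = 1 NAND 1 = 0
u17 = u11 OR u9 OR u6 = 0 OR 0 OR 0 = 0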